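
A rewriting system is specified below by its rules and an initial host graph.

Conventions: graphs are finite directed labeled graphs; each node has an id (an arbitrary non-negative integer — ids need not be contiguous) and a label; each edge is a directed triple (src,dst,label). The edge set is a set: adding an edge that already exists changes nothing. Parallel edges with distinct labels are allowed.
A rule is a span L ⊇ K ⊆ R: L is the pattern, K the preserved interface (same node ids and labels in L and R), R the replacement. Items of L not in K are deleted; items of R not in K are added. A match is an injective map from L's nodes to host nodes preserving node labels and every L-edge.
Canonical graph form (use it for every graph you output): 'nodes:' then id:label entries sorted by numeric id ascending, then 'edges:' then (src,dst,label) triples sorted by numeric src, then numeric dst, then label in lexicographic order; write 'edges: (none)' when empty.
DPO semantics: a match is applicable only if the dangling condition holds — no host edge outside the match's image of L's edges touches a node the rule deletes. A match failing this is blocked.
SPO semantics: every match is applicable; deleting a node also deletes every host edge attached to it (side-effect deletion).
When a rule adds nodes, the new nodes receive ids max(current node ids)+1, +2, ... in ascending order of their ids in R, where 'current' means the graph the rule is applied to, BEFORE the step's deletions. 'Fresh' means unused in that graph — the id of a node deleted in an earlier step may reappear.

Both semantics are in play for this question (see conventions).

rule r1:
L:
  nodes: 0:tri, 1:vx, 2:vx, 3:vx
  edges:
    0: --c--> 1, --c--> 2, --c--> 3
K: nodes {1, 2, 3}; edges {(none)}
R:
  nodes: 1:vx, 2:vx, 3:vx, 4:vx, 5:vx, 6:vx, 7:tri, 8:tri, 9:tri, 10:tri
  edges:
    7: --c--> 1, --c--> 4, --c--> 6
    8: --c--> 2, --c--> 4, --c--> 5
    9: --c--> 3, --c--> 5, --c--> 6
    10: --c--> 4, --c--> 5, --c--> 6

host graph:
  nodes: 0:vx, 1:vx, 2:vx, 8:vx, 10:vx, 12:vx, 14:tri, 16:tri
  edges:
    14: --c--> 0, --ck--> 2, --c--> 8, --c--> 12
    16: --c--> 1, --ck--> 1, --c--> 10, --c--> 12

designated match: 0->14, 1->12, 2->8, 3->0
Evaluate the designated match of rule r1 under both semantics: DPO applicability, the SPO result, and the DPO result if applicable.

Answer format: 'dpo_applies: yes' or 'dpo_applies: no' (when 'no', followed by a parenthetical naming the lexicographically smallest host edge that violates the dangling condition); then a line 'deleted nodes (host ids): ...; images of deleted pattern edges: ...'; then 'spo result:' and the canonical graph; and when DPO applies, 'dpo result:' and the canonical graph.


dpo_applies: no
(the rule deletes node 14, which keeps host edge (14,2,ck) outside the match image — the dangling condition fails, DPO blocks; SPO proceeds and side-deletes such edges)
deleted nodes (host ids): 14; images of deleted pattern edges: (14,0,c); (14,8,c); (14,12,c)
spo result:
nodes: 0:vx, 1:vx, 2:vx, 8:vx, 10:vx, 12:vx, 16:tri, 17:vx, 18:vx, 19:vx, 20:tri, 21:tri, 22:tri, 23:tri
edges: (16,1,c); (16,1,ck); (16,10,c); (16,12,c); (20,12,c); (20,17,c); (20,19,c); (21,8,c); (21,17,c); (21,18,c); (22,0,c); (22,18,c); (22,19,c); (23,17,c); (23,18,c); (23,19,c)


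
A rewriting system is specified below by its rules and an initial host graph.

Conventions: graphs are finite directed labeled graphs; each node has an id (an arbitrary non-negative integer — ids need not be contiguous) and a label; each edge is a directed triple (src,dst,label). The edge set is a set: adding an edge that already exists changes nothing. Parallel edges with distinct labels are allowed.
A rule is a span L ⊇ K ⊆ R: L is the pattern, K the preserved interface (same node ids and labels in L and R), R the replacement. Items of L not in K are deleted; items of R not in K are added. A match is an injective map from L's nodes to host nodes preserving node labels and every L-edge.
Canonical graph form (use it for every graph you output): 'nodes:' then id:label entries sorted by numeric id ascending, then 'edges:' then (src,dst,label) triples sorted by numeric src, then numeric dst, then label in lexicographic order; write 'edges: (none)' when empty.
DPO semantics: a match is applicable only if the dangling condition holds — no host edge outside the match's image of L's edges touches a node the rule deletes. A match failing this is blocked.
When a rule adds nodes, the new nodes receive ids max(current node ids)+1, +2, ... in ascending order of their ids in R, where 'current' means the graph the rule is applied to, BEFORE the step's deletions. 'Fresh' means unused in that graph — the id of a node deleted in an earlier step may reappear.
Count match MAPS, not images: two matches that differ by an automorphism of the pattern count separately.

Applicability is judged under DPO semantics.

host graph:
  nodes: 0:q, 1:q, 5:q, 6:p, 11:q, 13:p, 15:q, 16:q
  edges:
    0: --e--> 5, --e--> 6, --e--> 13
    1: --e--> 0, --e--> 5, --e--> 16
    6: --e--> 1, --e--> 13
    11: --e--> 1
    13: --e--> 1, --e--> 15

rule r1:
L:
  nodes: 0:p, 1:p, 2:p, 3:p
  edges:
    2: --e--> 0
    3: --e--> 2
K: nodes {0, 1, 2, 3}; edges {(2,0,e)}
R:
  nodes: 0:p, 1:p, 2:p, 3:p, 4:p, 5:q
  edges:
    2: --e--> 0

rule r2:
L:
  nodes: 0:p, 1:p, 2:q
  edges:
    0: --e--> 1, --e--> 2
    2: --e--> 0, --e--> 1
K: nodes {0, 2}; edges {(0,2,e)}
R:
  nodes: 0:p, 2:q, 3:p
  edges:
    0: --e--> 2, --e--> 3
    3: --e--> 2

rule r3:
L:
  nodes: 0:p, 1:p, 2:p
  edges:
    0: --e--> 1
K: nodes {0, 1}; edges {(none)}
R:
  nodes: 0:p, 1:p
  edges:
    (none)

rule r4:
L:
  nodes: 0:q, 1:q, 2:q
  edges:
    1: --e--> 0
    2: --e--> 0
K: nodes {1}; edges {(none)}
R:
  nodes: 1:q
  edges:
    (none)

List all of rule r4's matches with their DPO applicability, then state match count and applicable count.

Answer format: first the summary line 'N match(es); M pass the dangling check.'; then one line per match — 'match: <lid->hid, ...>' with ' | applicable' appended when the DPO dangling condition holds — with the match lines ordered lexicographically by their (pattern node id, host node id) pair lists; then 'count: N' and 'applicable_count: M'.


2 match(es); 0 pass the dangling check.
match: 0->5, 1->0, 2->1
match: 0->5, 1->1, 2->0
count: 2
applicable_count: 0


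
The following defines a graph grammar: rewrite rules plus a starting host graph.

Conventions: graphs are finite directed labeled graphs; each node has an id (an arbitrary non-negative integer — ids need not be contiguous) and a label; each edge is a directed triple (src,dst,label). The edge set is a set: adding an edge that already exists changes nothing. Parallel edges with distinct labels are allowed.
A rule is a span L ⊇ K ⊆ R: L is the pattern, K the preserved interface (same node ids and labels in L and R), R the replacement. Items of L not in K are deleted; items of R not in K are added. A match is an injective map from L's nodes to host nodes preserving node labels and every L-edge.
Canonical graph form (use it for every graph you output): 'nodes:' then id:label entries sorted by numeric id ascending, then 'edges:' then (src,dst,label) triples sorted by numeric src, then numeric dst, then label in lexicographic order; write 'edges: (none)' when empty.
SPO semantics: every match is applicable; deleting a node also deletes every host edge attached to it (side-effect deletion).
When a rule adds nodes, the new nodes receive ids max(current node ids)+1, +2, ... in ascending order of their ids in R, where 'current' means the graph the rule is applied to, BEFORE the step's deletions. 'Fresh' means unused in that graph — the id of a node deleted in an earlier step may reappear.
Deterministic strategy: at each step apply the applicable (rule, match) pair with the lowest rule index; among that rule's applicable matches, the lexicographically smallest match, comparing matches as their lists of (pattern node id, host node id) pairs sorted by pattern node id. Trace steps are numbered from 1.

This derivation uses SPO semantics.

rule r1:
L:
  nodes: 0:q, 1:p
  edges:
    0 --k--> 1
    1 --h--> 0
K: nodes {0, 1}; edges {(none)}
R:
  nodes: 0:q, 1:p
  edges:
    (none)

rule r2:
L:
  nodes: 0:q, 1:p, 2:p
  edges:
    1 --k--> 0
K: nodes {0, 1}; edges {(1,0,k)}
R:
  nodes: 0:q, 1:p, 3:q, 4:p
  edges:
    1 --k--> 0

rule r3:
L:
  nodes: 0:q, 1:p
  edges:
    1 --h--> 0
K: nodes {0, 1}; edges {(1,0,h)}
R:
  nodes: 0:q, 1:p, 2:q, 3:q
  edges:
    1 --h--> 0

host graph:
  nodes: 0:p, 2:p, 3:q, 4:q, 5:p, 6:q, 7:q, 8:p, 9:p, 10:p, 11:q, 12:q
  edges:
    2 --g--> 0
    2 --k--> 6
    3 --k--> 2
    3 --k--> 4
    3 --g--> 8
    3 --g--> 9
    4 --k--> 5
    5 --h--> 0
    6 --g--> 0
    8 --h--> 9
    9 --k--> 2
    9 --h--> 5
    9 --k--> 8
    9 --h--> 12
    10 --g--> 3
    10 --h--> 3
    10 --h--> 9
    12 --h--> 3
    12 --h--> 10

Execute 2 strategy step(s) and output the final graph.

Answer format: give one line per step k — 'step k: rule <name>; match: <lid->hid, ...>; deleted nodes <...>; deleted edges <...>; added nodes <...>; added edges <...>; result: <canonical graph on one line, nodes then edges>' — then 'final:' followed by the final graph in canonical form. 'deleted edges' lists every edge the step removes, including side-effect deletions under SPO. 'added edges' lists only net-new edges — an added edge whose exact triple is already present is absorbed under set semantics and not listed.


step 1: rule r2; match: 0->6, 1->2, 2->0; deleted nodes 0; deleted edges (2,0,g); (5,0,h); (6,0,g); added nodes 13, 14; added edges (none); result: nodes: 2:p, 3:q, 4:q, 5:p, 6:q, 7:q, 8:p, 9:p, 10:p, 11:q, 12:q, 13:q, 14:p edges: (2,6,k); (3,2,k); (3,4,k); (3,8,g); (3,9,g); (4,5,k); (8,9,h); (9,2,k); (9,5,h); (9,8,k); (9,12,h); (10,3,g); (10,3,h); (10,9,h); (12,3,h); (12,10,h)
step 2: rule r2; match: 0->6, 1->2, 2->5; deleted nodes 5; deleted edges (4,5,k); (9,5,h); added nodes 15, 16; added edges (none); result: nodes: 2:p, 3:q, 4:q, 6:q, 7:q, 8:p, 9:p, 10:p, 11:q, 12:q, 13:q, 14:p, 15:q, 16:p edges: (2,6,k); (3,2,k); (3,4,k); (3,8,g); (3,9,g); (8,9,h); (9,2,k); (9,8,k); (9,12,h); (10,3,g); (10,3,h); (10,9,h); (12,3,h); (12,10,h)
final:
nodes: 2:p, 3:q, 4:q, 6:q, 7:q, 8:p, 9:p, 10:p, 11:q, 12:q, 13:q, 14:p, 15:q, 16:p
edges: (2,6,k); (3,2,k); (3,4,k); (3,8,g); (3,9,g); (8,9,h); (9,2,k); (9,8,k); (9,12,h); (10,3,g); (10,3,h); (10,9,h); (12,3,h); (12,10,h)


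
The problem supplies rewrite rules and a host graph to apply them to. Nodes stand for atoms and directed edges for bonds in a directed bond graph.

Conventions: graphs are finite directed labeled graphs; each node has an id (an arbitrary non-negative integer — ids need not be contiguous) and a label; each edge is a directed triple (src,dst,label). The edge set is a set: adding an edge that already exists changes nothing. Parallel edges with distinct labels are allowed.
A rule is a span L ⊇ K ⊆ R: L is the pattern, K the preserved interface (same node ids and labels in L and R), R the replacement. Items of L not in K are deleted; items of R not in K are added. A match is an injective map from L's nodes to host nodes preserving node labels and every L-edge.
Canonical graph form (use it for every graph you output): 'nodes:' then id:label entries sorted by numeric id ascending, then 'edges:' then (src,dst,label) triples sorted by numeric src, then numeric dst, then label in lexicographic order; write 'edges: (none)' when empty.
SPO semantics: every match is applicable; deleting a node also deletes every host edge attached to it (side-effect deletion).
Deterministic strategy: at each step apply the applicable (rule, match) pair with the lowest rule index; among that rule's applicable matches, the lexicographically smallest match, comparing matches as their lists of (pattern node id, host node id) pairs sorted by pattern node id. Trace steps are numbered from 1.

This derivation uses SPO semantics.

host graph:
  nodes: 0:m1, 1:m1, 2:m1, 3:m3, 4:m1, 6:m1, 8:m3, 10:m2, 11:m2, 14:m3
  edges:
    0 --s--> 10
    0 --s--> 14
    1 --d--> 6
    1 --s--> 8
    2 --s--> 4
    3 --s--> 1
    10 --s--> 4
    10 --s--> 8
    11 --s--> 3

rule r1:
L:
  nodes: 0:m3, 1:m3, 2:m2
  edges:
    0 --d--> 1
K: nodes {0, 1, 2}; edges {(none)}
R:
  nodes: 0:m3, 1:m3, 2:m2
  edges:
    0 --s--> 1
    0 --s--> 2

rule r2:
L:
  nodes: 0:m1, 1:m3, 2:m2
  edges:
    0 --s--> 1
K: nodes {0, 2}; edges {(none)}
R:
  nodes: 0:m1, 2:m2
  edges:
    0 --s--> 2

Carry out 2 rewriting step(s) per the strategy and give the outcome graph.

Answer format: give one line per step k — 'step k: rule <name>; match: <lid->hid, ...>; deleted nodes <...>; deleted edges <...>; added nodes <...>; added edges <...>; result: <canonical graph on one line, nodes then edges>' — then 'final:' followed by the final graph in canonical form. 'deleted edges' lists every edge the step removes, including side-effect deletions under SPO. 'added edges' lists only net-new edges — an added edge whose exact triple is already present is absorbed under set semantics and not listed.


step 1: rule r2; match: 0->0, 1->14, 2->10; deleted nodes 14; deleted edges (0,14,s); added nodes (none); added edges (none); result: nodes: 0:m1, 1:m1, 2:m1, 3:m3, 4:m1, 6:m1, 8:m3, 10:m2, 11:m2 edges: (0,10,s); (1,6,d); (1,8,s); (2,4,s); (3,1,s); (10,4,s); (10,8,s); (11,3,s)
step 2: rule r2; match: 0->1, 1->8, 2->10; deleted nodes 8; deleted edges (1,8,s); (10,8,s); added nodes (none); added edges (1,10,s); result: nodes: 0:m1, 1:m1, 2:m1, 3:m3, 4:m1, 6:m1, 10:m2, 11:m2 edges: (0,10,s); (1,6,d); (1,10,s); (2,4,s); (3,1,s); (10,4,s); (11,3,s)
final:
nodes: 0:m1, 1:m1, 2:m1, 3:m3, 4:m1, 6:m1, 10:m2, 11:m2
edges: (0,10,s); (1,6,d); (1,10,s); (2,4,s); (3,1,s); (10,4,s); (11,3,s)


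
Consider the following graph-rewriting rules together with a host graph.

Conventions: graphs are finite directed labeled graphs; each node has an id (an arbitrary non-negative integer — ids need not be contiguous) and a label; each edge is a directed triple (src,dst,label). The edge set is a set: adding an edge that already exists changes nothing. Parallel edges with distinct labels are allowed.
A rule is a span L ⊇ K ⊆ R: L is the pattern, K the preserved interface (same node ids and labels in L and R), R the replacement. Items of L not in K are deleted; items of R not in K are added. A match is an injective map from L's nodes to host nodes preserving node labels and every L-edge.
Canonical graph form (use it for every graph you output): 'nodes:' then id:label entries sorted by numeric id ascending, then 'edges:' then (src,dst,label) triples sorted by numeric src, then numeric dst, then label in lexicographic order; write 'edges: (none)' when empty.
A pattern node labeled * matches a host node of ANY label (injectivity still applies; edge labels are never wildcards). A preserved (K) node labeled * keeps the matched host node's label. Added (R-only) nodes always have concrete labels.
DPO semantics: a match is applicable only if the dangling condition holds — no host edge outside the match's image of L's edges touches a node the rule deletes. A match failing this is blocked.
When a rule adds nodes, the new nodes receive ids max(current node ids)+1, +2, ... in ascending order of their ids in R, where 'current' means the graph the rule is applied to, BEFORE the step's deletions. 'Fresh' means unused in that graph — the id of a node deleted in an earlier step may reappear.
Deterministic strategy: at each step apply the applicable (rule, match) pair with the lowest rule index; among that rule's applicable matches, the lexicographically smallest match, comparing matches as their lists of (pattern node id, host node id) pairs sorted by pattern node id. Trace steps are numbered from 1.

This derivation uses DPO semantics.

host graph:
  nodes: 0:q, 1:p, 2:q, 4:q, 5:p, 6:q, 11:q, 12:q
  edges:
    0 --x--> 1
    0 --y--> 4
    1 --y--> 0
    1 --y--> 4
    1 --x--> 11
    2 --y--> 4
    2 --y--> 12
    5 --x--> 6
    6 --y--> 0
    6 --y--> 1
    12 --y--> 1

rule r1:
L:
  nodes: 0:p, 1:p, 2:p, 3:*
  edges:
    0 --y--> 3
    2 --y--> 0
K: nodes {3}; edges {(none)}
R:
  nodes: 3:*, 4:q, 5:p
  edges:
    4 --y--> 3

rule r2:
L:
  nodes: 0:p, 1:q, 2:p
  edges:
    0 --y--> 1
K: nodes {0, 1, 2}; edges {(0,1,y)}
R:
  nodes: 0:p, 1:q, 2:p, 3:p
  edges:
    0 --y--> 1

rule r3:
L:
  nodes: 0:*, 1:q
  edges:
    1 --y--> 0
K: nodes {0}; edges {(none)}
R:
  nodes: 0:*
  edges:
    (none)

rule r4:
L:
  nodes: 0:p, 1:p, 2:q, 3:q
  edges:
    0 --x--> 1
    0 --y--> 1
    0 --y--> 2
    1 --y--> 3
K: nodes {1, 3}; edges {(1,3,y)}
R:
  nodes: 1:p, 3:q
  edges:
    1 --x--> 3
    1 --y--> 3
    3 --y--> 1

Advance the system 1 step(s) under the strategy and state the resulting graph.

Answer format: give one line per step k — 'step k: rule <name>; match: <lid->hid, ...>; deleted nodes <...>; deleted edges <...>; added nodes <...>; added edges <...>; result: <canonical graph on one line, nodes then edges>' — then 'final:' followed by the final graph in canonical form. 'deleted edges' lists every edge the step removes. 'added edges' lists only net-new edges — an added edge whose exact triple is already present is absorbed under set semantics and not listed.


step 1: rule r2; match: 0->1, 1->0, 2->5; deleted nodes (none); deleted edges (none); added nodes 13; added edges (none); result: nodes: 0:q, 1:p, 2:q, 4:q, 5:p, 6:q, 11:q, 12:q, 13:p edges: (0,1,x); (0,4,y); (1,0,y); (1,4,y); (1,11,x); (2,4,y); (2,12,y); (5,6,x); (6,0,y); (6,1,y); (12,1,y)
final:
nodes: 0:q, 1:p, 2:q, 4:q, 5:p, 6:q, 11:q, 12:q, 13:p
edges: (0,1,x); (0,4,y); (1,0,y); (1,4,y); (1,11,x); (2,4,y); (2,12,y); (5,6,x); (6,0,y); (6,1,y); (12,1,y)


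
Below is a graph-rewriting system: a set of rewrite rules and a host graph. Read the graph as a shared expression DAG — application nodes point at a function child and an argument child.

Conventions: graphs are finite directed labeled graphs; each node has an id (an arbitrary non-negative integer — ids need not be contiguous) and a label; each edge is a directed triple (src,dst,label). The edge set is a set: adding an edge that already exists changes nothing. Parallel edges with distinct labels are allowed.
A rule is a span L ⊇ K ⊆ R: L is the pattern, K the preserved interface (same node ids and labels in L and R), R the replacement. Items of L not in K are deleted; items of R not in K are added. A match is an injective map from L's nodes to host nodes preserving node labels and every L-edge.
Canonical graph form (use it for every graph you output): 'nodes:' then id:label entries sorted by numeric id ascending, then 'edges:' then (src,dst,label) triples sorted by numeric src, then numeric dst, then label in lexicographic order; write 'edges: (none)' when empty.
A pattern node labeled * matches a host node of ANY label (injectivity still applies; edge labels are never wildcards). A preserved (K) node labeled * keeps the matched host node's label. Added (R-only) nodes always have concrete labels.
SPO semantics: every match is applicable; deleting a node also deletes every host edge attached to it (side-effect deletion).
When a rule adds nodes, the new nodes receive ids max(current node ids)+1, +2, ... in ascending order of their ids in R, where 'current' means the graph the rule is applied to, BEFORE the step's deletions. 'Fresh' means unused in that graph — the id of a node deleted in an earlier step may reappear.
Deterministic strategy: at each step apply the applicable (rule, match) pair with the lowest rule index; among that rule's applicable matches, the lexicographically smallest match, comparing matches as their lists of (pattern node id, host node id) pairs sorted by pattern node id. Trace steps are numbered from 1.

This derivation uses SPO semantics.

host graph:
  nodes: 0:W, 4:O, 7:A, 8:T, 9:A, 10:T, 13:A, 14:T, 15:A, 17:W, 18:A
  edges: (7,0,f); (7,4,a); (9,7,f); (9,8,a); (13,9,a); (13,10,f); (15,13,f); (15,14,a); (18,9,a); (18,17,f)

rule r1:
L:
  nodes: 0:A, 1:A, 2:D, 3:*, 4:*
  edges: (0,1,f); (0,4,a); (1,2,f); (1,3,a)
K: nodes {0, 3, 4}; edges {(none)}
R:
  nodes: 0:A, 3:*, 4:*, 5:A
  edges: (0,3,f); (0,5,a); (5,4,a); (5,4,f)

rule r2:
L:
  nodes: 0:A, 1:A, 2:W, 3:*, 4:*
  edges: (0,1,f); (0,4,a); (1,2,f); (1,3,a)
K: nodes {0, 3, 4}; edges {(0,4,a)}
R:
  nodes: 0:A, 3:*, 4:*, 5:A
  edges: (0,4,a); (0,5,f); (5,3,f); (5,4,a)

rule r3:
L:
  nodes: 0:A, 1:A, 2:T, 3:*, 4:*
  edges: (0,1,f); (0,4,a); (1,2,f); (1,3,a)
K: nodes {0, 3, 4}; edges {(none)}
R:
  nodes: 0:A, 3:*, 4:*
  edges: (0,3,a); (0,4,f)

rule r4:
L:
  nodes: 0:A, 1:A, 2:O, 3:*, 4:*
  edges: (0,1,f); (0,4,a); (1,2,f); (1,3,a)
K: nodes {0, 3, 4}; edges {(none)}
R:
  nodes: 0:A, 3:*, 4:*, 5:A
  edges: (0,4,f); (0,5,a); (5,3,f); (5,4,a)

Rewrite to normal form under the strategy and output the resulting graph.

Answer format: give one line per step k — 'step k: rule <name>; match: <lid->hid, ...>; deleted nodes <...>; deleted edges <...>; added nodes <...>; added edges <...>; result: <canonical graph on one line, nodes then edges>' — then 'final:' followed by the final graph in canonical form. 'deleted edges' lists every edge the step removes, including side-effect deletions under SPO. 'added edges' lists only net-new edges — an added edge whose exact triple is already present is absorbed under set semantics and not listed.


step 1: rule r2; match: 0->9, 1->7, 2->0, 3->4, 4->8; deleted nodes 0, 7; deleted edges (7,0,f); (7,4,a); (9,7,f); added nodes 19; added edges (9,19,f); (19,4,f); (19,8,a); result: nodes: 4:O, 8:T, 9:A, 10:T, 13:A, 14:T, 15:A, 17:W, 18:A, 19:A edges: (9,8,a); (9,19,f); (13,9,a); (13,10,f); (15,13,f); (15,14,a); (18,9,a); (18,17,f); (19,4,f); (19,8,a)
step 2: rule r3; match: 0->15, 1->13, 2->10, 3->9, 4->14; deleted nodes 10, 13; deleted edges (13,9,a); (13,10,f); (15,13,f); (15,14,a); added nodes (none); added edges (15,9,a); (15,14,f); result: nodes: 4:O, 8:T, 9:A, 14:T, 15:A, 17:W, 18:A, 19:A edges: (9,8,a); (9,19,f); (15,9,a); (15,14,f); (18,9,a); (18,17,f); (19,4,f); (19,8,a)
final:
nodes: 4:O, 8:T, 9:A, 14:T, 15:A, 17:W, 18:A, 19:A
edges: (9,8,a); (9,19,f); (15,9,a); (15,14,f); (18,9,a); (18,17,f); (19,4,f); (19,8,a)


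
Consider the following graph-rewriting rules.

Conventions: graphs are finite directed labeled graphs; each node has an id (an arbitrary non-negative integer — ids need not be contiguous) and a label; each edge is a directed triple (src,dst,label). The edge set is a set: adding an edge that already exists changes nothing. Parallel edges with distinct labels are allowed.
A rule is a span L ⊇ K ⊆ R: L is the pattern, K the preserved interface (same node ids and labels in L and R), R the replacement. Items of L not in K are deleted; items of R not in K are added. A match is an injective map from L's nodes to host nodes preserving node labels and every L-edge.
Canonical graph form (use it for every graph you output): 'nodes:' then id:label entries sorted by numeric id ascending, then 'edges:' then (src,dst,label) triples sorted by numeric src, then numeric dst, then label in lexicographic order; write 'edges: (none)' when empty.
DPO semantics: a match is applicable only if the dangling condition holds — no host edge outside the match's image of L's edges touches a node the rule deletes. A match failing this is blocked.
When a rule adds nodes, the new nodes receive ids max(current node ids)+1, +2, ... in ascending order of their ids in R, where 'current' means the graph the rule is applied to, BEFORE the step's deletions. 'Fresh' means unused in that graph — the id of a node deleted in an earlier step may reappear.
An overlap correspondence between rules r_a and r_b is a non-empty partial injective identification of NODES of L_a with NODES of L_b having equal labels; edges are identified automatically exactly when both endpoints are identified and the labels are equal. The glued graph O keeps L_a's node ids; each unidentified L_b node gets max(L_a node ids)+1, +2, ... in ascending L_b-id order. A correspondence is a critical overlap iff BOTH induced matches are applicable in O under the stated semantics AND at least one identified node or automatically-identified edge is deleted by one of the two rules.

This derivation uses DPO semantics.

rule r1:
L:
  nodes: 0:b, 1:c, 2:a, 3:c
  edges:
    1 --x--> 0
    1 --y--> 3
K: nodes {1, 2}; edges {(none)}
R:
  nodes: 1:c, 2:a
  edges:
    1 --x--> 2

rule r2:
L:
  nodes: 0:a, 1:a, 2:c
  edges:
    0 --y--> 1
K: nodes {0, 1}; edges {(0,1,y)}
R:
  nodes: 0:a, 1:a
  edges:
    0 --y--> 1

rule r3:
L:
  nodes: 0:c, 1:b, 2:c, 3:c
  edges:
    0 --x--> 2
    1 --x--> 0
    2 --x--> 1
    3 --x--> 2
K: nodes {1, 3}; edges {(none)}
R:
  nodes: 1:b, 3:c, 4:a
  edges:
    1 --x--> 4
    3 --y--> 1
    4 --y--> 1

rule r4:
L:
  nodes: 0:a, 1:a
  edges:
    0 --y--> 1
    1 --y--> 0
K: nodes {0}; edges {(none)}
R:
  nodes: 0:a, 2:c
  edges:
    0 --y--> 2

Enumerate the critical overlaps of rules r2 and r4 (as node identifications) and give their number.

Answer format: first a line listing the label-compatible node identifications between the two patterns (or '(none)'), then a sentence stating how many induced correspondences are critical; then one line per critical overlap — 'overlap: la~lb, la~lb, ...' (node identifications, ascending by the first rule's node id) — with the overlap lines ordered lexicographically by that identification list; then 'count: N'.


label-compatible node identifications between L(r2) and L(r4): 0~0, 0~1, 1~0, 1~1
2 of the induced correspondences are critical overlaps of r2 and r4.
overlap: 0~0, 1~1
overlap: 0~1, 1~0
count: 2


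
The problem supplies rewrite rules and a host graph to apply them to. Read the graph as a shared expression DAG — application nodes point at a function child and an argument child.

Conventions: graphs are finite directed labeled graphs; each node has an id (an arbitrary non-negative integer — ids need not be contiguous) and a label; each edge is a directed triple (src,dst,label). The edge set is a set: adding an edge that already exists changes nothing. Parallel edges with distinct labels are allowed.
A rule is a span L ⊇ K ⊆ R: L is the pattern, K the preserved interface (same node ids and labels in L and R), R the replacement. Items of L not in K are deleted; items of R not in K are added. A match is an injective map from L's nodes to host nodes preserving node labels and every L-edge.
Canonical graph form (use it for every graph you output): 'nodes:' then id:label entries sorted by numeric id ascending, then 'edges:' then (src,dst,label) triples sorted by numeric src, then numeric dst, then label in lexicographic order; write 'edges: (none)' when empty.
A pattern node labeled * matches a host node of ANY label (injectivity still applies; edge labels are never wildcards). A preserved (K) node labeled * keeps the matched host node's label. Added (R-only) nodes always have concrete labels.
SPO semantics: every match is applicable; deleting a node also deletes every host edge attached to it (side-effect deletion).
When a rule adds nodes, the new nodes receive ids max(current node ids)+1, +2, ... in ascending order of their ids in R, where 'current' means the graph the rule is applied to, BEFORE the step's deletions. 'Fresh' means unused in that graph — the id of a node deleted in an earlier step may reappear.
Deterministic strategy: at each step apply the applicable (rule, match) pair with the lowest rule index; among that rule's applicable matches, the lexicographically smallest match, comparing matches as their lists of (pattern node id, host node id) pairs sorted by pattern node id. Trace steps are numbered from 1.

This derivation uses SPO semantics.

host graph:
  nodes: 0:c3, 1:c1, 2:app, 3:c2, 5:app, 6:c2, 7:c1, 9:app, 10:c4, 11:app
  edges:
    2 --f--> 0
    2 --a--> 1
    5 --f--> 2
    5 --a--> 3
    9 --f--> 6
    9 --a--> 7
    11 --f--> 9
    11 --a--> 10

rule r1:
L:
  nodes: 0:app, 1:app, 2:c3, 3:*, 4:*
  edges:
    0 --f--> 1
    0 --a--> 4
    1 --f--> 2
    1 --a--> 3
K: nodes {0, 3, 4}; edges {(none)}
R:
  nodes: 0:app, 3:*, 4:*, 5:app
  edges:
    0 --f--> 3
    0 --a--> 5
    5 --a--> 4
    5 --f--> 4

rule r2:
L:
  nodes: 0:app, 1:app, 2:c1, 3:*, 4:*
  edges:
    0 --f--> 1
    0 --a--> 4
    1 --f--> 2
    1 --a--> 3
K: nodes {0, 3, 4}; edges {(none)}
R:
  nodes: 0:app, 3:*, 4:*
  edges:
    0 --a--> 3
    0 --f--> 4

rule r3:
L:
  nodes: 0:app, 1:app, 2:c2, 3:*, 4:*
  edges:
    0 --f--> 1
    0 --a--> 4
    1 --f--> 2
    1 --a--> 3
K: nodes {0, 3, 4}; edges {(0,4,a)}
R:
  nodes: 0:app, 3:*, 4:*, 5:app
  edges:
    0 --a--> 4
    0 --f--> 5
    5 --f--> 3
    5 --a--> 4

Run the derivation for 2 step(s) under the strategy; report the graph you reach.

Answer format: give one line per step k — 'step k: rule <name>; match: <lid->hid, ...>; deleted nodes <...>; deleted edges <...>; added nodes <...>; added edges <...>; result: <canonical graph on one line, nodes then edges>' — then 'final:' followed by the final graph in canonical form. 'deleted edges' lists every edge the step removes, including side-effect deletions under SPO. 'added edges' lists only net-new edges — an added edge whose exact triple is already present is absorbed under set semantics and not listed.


step 1: rule r1; match: 0->5, 1->2, 2->0, 3->1, 4->3; deleted nodes 0, 2; deleted edges (2,0,f); (2,1,a); (5,2,f); (5,3,a); added nodes 12; added edges (5,1,f); (5,12,a); (12,3,a); (12,3,f); result: nodes: 1:c1, 3:c2, 5:app, 6:c2, 7:c1, 9:app, 10:c4, 11:app, 12:app edges: (5,1,f); (5,12,a); (9,6,f); (9,7,a); (11,9,f); (11,10,a); (12,3,a); (12,3,f)
step 2: rule r3; match: 0->11, 1->9, 2->6, 3->7, 4->10; deleted nodes 6, 9; deleted edges (9,6,f); (9,7,a); (11,9,f); added nodes 13; added edges (11,13,f); (13,7,f); (13,10,a); result: nodes: 1:c1, 3:c2, 5:app, 7:c1, 10:c4, 11:app, 12:app, 13:app edges: (5,1,f); (5,12,a); (11,10,a); (11,13,f); (12,3,a); (12,3,f); (13,7,f); (13,10,a)
final:
nodes: 1:c1, 3:c2, 5:app, 7:c1, 10:c4, 11:app, 12:app, 13:app
edges: (5,1,f); (5,12,a); (11,10,a); (11,13,f); (12,3,a); (12,3,f); (13,7,f); (13,10,a)


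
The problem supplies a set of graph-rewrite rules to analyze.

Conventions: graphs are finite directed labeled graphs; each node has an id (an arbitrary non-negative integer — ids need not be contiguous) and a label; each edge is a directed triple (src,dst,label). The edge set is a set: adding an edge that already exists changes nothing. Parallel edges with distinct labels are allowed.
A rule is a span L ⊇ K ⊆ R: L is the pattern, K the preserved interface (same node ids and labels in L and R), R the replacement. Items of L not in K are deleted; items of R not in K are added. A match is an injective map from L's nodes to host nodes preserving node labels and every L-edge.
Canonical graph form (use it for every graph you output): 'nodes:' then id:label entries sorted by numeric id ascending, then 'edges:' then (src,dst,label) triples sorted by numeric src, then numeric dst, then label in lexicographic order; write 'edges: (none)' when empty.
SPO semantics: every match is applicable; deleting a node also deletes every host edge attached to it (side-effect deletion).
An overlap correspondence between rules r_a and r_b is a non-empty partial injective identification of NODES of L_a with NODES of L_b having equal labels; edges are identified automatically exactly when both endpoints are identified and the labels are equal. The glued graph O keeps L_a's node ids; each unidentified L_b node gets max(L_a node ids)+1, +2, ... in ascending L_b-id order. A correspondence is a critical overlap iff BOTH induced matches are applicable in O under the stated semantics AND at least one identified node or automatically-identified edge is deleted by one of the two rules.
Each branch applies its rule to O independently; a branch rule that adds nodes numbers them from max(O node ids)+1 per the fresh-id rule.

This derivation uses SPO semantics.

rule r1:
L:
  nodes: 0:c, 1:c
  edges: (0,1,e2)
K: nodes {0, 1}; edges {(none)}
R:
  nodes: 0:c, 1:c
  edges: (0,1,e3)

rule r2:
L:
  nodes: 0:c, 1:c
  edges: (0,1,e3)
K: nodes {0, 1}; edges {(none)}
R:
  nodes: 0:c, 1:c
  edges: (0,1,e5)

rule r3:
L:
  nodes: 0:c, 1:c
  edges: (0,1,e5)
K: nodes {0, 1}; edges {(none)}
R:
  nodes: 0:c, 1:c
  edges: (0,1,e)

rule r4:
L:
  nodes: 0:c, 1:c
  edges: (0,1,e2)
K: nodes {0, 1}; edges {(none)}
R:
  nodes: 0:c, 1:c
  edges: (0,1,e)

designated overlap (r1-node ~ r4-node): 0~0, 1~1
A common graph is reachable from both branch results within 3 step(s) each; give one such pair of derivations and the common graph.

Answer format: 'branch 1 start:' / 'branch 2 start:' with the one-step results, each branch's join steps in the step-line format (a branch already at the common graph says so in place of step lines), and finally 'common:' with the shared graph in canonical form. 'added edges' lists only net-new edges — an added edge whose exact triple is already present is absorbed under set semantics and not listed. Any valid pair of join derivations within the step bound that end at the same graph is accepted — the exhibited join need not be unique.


branch 1 start:
nodes: 0:c, 1:c
edges: (0,1,e3)
branch 2 start:
nodes: 0:c, 1:c
edges: (0,1,e)
branch 1 step 1: rule r2; match: 0->0, 1->1; deleted nodes (none); deleted edges (0,1,e3); added nodes (none); added edges (0,1,e5); result: nodes: 0:c, 1:c edges: (0,1,e5)
branch 1 step 2: rule r3; match: 0->0, 1->1; deleted nodes (none); deleted edges (0,1,e5); added nodes (none); added edges (0,1,e); result: nodes: 0:c, 1:c edges: (0,1,e)
branch 2: already at the common graph (0 steps)
common:
nodes: 0:c, 1:c
edges: (0,1,e)


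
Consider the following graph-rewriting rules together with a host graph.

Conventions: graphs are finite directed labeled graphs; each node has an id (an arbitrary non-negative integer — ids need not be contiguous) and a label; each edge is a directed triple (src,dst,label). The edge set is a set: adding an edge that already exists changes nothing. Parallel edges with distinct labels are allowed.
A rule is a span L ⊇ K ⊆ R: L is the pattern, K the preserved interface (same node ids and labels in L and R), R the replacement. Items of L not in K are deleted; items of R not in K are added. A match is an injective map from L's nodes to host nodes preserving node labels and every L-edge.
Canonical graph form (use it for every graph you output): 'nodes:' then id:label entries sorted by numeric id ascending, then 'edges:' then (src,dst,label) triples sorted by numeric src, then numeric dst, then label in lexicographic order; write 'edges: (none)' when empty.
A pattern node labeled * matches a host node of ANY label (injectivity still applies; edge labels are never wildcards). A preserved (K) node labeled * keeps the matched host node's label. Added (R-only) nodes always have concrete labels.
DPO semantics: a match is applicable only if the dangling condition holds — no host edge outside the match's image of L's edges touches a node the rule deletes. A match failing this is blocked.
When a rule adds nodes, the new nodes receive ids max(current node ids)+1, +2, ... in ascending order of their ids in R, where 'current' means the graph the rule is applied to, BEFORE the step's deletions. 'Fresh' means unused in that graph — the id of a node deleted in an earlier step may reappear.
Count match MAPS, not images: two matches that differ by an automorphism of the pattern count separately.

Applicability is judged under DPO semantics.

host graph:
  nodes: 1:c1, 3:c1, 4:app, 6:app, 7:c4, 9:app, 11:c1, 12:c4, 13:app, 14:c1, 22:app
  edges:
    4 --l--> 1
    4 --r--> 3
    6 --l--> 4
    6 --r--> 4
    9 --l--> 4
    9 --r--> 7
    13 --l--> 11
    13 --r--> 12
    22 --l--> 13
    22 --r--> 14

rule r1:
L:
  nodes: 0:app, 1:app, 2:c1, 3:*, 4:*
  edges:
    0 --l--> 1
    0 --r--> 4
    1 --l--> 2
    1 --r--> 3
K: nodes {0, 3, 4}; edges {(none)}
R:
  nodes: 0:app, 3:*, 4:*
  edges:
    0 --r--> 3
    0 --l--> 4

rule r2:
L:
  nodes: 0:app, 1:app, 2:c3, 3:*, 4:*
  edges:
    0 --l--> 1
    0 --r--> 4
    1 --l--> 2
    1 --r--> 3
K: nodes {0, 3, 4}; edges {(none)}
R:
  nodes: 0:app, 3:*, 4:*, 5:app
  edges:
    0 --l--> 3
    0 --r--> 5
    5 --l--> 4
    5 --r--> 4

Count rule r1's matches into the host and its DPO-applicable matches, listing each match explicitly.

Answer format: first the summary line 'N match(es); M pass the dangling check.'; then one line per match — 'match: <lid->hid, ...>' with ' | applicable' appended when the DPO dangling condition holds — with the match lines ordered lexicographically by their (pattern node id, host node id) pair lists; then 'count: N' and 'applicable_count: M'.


2 match(es); 1 pass the dangling check.
match: 0->9, 1->4, 2->1, 3->3, 4->7
match: 0->22, 1->13, 2->11, 3->12, 4->14 | applicable
count: 2
applicable_count: 1


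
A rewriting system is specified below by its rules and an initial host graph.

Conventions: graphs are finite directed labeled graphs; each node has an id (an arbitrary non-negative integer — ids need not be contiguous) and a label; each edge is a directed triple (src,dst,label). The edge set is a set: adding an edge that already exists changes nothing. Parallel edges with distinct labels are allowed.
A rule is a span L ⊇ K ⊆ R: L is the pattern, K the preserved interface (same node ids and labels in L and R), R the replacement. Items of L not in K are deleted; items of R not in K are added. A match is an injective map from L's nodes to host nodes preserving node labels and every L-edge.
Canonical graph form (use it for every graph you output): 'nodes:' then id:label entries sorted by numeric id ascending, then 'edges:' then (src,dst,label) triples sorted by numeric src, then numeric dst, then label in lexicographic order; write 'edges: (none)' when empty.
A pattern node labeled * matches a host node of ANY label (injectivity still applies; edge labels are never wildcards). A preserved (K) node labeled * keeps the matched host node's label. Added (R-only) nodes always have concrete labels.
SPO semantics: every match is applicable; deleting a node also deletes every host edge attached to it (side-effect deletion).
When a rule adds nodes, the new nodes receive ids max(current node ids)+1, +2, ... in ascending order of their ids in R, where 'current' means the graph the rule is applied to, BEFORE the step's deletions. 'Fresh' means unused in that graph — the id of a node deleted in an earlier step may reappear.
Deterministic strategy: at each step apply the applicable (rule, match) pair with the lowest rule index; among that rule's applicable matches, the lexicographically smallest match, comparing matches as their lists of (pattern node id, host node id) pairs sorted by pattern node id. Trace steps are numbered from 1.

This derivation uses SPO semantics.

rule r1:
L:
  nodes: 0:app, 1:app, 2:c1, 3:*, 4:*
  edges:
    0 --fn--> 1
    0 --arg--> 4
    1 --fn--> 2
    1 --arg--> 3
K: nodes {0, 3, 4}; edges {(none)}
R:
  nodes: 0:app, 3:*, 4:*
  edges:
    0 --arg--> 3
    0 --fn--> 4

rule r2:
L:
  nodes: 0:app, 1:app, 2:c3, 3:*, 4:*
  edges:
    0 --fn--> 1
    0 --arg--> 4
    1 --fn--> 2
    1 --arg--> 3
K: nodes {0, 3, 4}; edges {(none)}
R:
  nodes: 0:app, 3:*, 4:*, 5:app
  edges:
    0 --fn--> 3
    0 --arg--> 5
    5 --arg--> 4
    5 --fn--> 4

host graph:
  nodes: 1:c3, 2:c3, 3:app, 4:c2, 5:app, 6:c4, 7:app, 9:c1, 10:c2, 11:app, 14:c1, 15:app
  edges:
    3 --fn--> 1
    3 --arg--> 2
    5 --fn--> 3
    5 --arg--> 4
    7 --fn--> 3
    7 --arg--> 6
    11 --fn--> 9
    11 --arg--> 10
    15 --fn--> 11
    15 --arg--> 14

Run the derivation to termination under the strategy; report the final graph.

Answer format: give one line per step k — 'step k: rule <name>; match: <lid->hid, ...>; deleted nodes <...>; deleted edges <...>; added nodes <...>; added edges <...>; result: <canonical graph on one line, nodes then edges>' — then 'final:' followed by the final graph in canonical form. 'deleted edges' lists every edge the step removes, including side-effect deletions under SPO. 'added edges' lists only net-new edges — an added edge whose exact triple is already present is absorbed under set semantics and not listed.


step 1: rule r1; match: 0->15, 1->11, 2->9, 3->10, 4->14; deleted nodes 9, 11; deleted edges (11,9,fn); (11,10,arg); (15,11,fn); (15,14,arg); added nodes (none); added edges (15,10,arg); (15,14,fn); result: nodes: 1:c3, 2:c3, 3:app, 4:c2, 5:app, 6:c4, 7:app, 10:c2, 14:c1, 15:app edges: (3,1,fn); (3,2,arg); (5,3,fn); (5,4,arg); (7,3,fn); (7,6,arg); (15,10,arg); (15,14,fn)
step 2: rule r2; match: 0->5, 1->3, 2->1, 3->2, 4->4; deleted nodes 1, 3; deleted edges (3,1,fn); (3,2,arg); (5,3,fn); (5,4,arg); (7,3,fn); added nodes 16; added edges (5,2,fn); (5,16,arg); (16,4,arg); (16,4,fn); result: nodes: 2:c3, 4:c2, 5:app, 6:c4, 7:app, 10:c2, 14:c1, 15:app, 16:app edges: (5,2,fn); (5,16,arg); (7,6,arg); (15,10,arg); (15,14,fn); (16,4,arg); (16,4,fn)
final:
nodes: 2:c3, 4:c2, 5:app, 6:c4, 7:app, 10:c2, 14:c1, 15:app, 16:app
edges: (5,2,fn); (5,16,arg); (7,6,arg); (15,10,arg); (15,14,fn); (16,4,arg); (16,4,fn)
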